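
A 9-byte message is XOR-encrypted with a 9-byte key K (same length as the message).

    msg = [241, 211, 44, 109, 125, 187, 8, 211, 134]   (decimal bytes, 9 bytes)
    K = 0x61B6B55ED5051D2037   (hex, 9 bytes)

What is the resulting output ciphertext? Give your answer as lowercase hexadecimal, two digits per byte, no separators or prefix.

90659933a8be15f3b1

XOR is its own inverse, so applying the key byte-wise gives the result directly.
byte 0: 11110001 ^ 01100001 = 10010000
byte 1: 11010011 ^ 10110110 = 01100101
byte 2: 00101100 ^ 10110101 = 10011001
byte 3: 01101101 ^ 01011110 = 00110011
byte 4: 01111101 ^ 11010101 = 10101000
byte 5: 10111011 ^ 00000101 = 10111110
byte 6: 00001000 ^ 00011101 = 00010101
byte 7: 11010011 ^ 00100000 = 11110011
byte 8: 10000110 ^ 00110111 = 10110001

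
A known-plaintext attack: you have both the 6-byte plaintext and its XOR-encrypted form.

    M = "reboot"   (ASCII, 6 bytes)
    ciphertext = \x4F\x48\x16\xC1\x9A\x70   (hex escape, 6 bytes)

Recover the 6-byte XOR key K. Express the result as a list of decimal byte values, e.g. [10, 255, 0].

[61, 45, 116, 174, 245, 4]

Since ciphertext = M ⊕ K, XORing both sides with M gives K = M ⊕ ciphertext.
01110010 ^ 01001111 = 00111101
01100101 ^ 01001000 = 00101101
01100010 ^ 00010110 = 01110100
01101111 ^ 11000001 = 10101110
01101111 ^ 10011010 = 11110101
01110100 ^ 01110000 = 00000100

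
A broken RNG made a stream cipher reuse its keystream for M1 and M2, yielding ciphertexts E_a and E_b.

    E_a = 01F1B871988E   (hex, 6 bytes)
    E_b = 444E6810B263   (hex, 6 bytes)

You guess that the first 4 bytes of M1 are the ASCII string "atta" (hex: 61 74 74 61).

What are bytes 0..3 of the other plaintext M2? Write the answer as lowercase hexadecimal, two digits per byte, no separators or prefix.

First, E_a ⊕ E_b = (M1 ⊕ K) ⊕ (M2 ⊕ K) = M1 ⊕ M2, so the key drops out. Then M2 = (M1 ⊕ M2) ⊕ M1 over the first 4 bytes.
byte 0: (01 ^ 44) ^ 61 = 45 ^ 61 = 24
byte 1: (f1 ^ 4e) ^ 74 = bf ^ 74 = cb
byte 2: (b8 ^ 68) ^ 74 = d0 ^ 74 = a4
byte 3: (71 ^ 10) ^ 61 = 61 ^ 61 = 00

24cba400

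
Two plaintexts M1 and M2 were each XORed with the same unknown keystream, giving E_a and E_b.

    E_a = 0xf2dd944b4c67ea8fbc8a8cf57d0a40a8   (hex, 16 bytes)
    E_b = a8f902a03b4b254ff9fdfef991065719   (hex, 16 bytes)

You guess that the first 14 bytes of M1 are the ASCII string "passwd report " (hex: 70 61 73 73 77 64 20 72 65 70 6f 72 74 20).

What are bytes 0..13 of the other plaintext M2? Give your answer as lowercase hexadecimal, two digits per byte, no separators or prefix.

2a45e5980048efb220071d7e982c

First, E_a ⊕ E_b = (M1 ⊕ K) ⊕ (M2 ⊕ K) = M1 ⊕ M2, so the key drops out. Then M2 = (M1 ⊕ M2) ⊕ M1 over the first 14 bytes.
byte 0: (f2 ⊕ a8) ⊕ 70 = 5a ⊕ 70 = 2a
byte 1: (dd ⊕ f9) ⊕ 61 = 24 ⊕ 61 = 45
byte 2: (94 ⊕ 02) ⊕ 73 = 96 ⊕ 73 = e5
byte 3: (4b ⊕ a0) ⊕ 73 = eb ⊕ 73 = 98
byte 4: (4c ⊕ 3b) ⊕ 77 = 77 ⊕ 77 = 00
byte 5: (67 ⊕ 4b) ⊕ 64 = 2c ⊕ 64 = 48
byte 6: (ea ⊕ 25) ⊕ 20 = cf ⊕ 20 = ef
byte 7: (8f ⊕ 4f) ⊕ 72 = c0 ⊕ 72 = b2
byte 8: (bc ⊕ f9) ⊕ 65 = 45 ⊕ 65 = 20
byte 9: (8a ⊕ fd) ⊕ 70 = 77 ⊕ 70 = 07
byte 10: (8c ⊕ fe) ⊕ 6f = 72 ⊕ 6f = 1d
byte 11: (f5 ⊕ f9) ⊕ 72 = 0c ⊕ 72 = 7e
byte 12: (7d ⊕ 91) ⊕ 74 = ec ⊕ 74 = 98
byte 13: (0a ⊕ 06) ⊕ 20 = 0c ⊕ 20 = 2c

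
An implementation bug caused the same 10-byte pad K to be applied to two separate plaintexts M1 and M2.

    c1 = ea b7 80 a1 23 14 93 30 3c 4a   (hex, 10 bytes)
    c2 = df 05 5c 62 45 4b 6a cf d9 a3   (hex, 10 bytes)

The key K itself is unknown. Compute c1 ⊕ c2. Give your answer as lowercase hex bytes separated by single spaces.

35 b2 dc c3 66 5f f9 ff e5 e9

c1 ⊕ c2 = (M1 ⊕ K) ⊕ (M2 ⊕ K) = M1 ⊕ M2 — the shared key cancels under XOR.
11101010 XOR 11011111 = 00110101
10110111 XOR 00000101 = 10110010
10000000 XOR 01011100 = 11011100
10100001 XOR 01100010 = 11000011
00100011 XOR 01000101 = 01100110
00010100 XOR 01001011 = 01011111
10010011 XOR 01101010 = 11111001
00110000 XOR 11001111 = 11111111
00111100 XOR 11011001 = 11100101
01001010 XOR 10100011 = 11101001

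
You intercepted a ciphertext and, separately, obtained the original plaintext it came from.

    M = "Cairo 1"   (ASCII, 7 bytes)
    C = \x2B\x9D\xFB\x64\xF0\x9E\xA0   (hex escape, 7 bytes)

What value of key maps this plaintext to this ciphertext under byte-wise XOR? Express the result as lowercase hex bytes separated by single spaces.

Since C = M ⊕ key, XORing both sides with M gives key = M ⊕ C.
43 ⊕ 2b = 68
61 ⊕ 9d = fc
69 ⊕ fb = 92
72 ⊕ 64 = 16
6f ⊕ f0 = 9f
20 ⊕ 9e = be
31 ⊕ a0 = 91

68 fc 92 16 9f be 91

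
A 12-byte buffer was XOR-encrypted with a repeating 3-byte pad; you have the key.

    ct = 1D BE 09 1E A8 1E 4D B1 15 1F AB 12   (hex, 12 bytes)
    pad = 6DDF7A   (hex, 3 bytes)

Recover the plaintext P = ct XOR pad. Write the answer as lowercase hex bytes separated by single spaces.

The 3-byte key repeats, so the effective keystream is 6d df 7a 6d df 7a 6d df 7a 6d df 7a.
byte 0: 00011101 xor 01101101 = 01110000
byte 1: 10111110 xor 11011111 = 01100001
byte 2: 00001001 xor 01111010 = 01110011
byte 3: 00011110 xor 01101101 = 01110011
byte 4: 10101000 xor 11011111 = 01110111
byte 5: 00011110 xor 01111010 = 01100100
byte 6: 01001101 xor 01101101 = 00100000
byte 7: 10110001 xor 11011111 = 01101110
byte 8: 00010101 xor 01111010 = 01101111
byte 9: 00011111 xor 01101101 = 01110010
byte 10: 10101011 xor 11011111 = 01110100
byte 11: 00010010 xor 01111010 = 01101000

70 61 73 73 77 64 20 6e 6f 72 74 68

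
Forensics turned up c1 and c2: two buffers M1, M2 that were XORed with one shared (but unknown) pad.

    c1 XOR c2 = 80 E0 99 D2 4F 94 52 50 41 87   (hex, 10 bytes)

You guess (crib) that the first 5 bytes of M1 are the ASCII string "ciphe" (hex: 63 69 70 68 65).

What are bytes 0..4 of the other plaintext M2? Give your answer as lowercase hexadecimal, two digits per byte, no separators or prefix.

Since c1 ⊕ c2 = M1 ⊕ M2, XORing with the guessed M1 bytes yields the corresponding M2 bytes: M2 = (c1 ⊕ c2) ⊕ M1.
80 xor 63 = e3
e0 xor 69 = 89
99 xor 70 = e9
d2 xor 68 = ba
4f xor 65 = 2a

e389e9ba2a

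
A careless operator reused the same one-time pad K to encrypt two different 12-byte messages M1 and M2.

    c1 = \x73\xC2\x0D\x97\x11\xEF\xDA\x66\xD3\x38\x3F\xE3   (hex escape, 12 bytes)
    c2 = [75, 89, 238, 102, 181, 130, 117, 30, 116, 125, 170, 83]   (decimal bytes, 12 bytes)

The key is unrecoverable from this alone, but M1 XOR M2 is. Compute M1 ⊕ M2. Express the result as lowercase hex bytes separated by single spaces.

c1 ⊕ c2 = (M1 ⊕ K) ⊕ (M2 ⊕ K) = M1 ⊕ M2 — the shared key cancels under XOR.
byte 0: 73 ^ 4b = 38
byte 1: c2 ^ 59 = 9b
byte 2: 0d ^ ee = e3
byte 3: 97 ^ 66 = f1
byte 4: 11 ^ b5 = a4
byte 5: ef ^ 82 = 6d
byte 6: da ^ 75 = af
byte 7: 66 ^ 1e = 78
byte 8: d3 ^ 74 = a7
byte 9: 38 ^ 7d = 45
byte 10: 3f ^ aa = 95
byte 11: e3 ^ 53 = b0

38 9b e3 f1 a4 6d af 78 a7 45 95 b0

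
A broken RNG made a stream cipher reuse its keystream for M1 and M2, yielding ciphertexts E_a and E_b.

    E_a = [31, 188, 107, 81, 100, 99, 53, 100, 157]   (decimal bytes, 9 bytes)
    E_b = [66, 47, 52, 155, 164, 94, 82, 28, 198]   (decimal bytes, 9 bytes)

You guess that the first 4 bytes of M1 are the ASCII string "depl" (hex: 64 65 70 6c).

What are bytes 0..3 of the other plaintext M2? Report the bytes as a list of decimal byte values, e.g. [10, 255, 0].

First, E_a ⊕ E_b = (M1 ⊕ K) ⊕ (M2 ⊕ K) = M1 ⊕ M2, so the key drops out. Then M2 = (M1 ⊕ M2) ⊕ M1 over the first 4 bytes.
byte 0: (1f xor 42) xor 64 = 5d xor 64 = 39
byte 1: (bc xor 2f) xor 65 = 93 xor 65 = f6
byte 2: (6b xor 34) xor 70 = 5f xor 70 = 2f
byte 3: (51 xor 9b) xor 6c = ca xor 6c = a6

[57, 246, 47, 166]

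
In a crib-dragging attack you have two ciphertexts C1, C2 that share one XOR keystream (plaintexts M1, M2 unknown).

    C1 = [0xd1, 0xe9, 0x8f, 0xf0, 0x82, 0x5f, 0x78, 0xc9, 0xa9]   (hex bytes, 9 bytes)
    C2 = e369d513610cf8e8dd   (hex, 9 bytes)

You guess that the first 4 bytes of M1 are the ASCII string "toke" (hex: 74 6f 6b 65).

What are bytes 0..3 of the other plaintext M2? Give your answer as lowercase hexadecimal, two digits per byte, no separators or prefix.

First, C1 ⊕ C2 = (M1 ⊕ K) ⊕ (M2 ⊕ K) = M1 ⊕ M2, so the key drops out. Then M2 = (M1 ⊕ M2) ⊕ M1 over the first 4 bytes.
byte 0: (d1 ^ e3) ^ 74 = 32 ^ 74 = 46
byte 1: (e9 ^ 69) ^ 6f = 80 ^ 6f = ef
byte 2: (8f ^ d5) ^ 6b = 5a ^ 6b = 31
byte 3: (f0 ^ 13) ^ 65 = e3 ^ 65 = 86

46ef3186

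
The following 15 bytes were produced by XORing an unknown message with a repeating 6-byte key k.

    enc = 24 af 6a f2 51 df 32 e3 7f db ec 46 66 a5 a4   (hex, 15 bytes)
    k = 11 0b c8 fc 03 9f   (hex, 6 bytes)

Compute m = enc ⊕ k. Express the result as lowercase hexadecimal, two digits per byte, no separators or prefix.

The 6-byte key repeats, so the effective keystream is 11 0b c8 fc 03 9f 11 0b c8 fc 03 9f 11 0b c8.
byte 0:  36 ⊕  17 =  53
byte 1: 175 ⊕  11 = 164
byte 2: 106 ⊕ 200 = 162
byte 3: 242 ⊕ 252 =  14
byte 4:  81 ⊕   3 =  82
byte 5: 223 ⊕ 159 =  64
byte 6:  50 ⊕  17 =  35
byte 7: 227 ⊕  11 = 232
byte 8: 127 ⊕ 200 = 183
byte 9: 219 ⊕ 252 =  39
byte 10: 236 ⊕   3 = 239
byte 11:  70 ⊕ 159 = 217
byte 12: 102 ⊕  17 = 119
byte 13: 165 ⊕  11 = 174
byte 14: 164 ⊕ 200 = 108

35a4a20e524023e8b727efd977ae6c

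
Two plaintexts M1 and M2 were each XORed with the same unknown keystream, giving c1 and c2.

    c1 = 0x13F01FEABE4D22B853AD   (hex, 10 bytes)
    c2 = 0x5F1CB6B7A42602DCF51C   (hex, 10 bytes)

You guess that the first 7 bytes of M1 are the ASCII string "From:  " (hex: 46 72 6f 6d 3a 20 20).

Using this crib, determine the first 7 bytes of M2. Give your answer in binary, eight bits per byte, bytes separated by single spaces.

00001010 10011110 11000110 00110000 00100000 01001011 00000000

First, c1 ⊕ c2 = (M1 ⊕ K) ⊕ (M2 ⊕ K) = M1 ⊕ M2, so the key drops out. Then M2 = (M1 ⊕ M2) ⊕ M1 over the first 7 bytes.
byte 0: (13 XOR 5f) XOR 46 = 4c XOR 46 = 0a
byte 1: (f0 XOR 1c) XOR 72 = ec XOR 72 = 9e
byte 2: (1f XOR b6) XOR 6f = a9 XOR 6f = c6
byte 3: (ea XOR b7) XOR 6d = 5d XOR 6d = 30
byte 4: (be XOR a4) XOR 3a = 1a XOR 3a = 20
byte 5: (4d XOR 26) XOR 20 = 6b XOR 20 = 4b
byte 6: (22 XOR 02) XOR 20 = 20 XOR 20 = 00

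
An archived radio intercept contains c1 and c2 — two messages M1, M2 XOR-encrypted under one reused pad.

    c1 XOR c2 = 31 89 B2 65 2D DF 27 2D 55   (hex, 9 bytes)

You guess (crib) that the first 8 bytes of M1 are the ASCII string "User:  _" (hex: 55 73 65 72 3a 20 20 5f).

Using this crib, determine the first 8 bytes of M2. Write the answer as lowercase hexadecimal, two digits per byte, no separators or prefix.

Since c1 ⊕ c2 = M1 ⊕ M2, XORing with the guessed M1 bytes yields the corresponding M2 bytes: M2 = (c1 ⊕ c2) ⊕ M1.
31 XOR 55 = 64
89 XOR 73 = fa
b2 XOR 65 = d7
65 XOR 72 = 17
2d XOR 3a = 17
df XOR 20 = ff
27 XOR 20 = 07
2d XOR 5f = 72

64fad71717ff0772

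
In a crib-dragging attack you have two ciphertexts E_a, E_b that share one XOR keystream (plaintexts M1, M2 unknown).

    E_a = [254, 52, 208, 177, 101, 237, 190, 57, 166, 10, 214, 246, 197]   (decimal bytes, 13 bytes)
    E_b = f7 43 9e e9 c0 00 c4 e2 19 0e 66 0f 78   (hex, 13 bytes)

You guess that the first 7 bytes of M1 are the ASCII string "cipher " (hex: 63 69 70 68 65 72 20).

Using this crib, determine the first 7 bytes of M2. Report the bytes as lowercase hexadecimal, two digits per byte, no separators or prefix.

First, E_a ⊕ E_b = (M1 ⊕ K) ⊕ (M2 ⊕ K) = M1 ⊕ M2, so the key drops out. Then M2 = (M1 ⊕ M2) ⊕ M1 over the first 7 bytes.
byte 0: (fe xor f7) xor 63 = 09 xor 63 = 6a
byte 1: (34 xor 43) xor 69 = 77 xor 69 = 1e
byte 2: (d0 xor 9e) xor 70 = 4e xor 70 = 3e
byte 3: (b1 xor e9) xor 68 = 58 xor 68 = 30
byte 4: (65 xor c0) xor 65 = a5 xor 65 = c0
byte 5: (ed xor 00) xor 72 = ed xor 72 = 9f
byte 6: (be xor c4) xor 20 = 7a xor 20 = 5a

6a1e3e30c09f5a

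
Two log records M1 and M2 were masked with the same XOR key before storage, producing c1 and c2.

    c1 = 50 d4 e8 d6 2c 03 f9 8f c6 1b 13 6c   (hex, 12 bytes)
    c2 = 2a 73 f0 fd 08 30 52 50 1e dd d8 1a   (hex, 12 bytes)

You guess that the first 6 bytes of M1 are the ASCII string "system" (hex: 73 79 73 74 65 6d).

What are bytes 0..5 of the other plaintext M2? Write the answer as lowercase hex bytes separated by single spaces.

09 de 6b 5f 41 5e

First, c1 ⊕ c2 = (M1 ⊕ K) ⊕ (M2 ⊕ K) = M1 ⊕ M2, so the key drops out. Then M2 = (M1 ⊕ M2) ⊕ M1 over the first 6 bytes.
byte 0: (50 xor 2a) xor 73 = 7a xor 73 = 09
byte 1: (d4 xor 73) xor 79 = a7 xor 79 = de
byte 2: (e8 xor f0) xor 73 = 18 xor 73 = 6b
byte 3: (d6 xor fd) xor 74 = 2b xor 74 = 5f
byte 4: (2c xor 08) xor 65 = 24 xor 65 = 41
byte 5: (03 xor 30) xor 6d = 33 xor 6d = 5e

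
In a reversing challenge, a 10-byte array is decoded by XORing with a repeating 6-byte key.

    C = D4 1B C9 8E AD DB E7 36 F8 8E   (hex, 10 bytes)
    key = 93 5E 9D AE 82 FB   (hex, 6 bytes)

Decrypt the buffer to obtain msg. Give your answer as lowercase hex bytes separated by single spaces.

47 45 54 20 2f 20 74 68 65 20

The 6-byte key repeats, so the effective keystream is 93 5e 9d ae 82 fb 93 5e 9d ae.
byte 0: d4 xor 93 = 47
byte 1: 1b xor 5e = 45
byte 2: c9 xor 9d = 54
byte 3: 8e xor ae = 20
byte 4: ad xor 82 = 2f
byte 5: db xor fb = 20
byte 6: e7 xor 93 = 74
byte 7: 36 xor 5e = 68
byte 8: f8 xor 9d = 65
byte 9: 8e xor ae = 20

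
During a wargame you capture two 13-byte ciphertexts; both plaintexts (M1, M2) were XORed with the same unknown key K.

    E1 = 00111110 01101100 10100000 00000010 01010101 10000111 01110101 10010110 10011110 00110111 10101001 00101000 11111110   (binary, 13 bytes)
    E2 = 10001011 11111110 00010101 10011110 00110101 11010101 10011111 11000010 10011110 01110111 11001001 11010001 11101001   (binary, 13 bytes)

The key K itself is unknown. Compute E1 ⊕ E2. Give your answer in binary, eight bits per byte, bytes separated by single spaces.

E1 ⊕ E2 = (M1 ⊕ K) ⊕ (M2 ⊕ K) = M1 ⊕ M2 — the shared key cancels under XOR.
 62 ^ 139 = 181
108 ^ 254 = 146
160 ^  21 = 181
  2 ^ 158 = 156
 85 ^  53 =  96
135 ^ 213 =  82
117 ^ 159 = 234
150 ^ 194 =  84
158 ^ 158 =   0
 55 ^ 119 =  64
169 ^ 201 =  96
 40 ^ 209 = 249
254 ^ 233 =  23

10110101 10010010 10110101 10011100 01100000 01010010 11101010 01010100 00000000 01000000 01100000 11111001 00010111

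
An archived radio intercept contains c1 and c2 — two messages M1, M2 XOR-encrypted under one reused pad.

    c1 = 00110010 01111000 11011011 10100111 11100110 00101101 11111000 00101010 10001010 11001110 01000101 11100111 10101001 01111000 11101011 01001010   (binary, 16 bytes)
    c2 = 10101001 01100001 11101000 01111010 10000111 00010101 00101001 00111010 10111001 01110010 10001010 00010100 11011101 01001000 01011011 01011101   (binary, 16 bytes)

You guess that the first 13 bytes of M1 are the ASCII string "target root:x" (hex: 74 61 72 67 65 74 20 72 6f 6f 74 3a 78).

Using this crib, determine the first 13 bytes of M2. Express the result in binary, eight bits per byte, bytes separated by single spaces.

First, c1 ⊕ c2 = (M1 ⊕ K) ⊕ (M2 ⊕ K) = M1 ⊕ M2, so the key drops out. Then M2 = (M1 ⊕ M2) ⊕ M1 over the first 13 bytes.
byte 0: (32 xor a9) xor 74 = 9b xor 74 = ef
byte 1: (78 xor 61) xor 61 = 19 xor 61 = 78
byte 2: (db xor e8) xor 72 = 33 xor 72 = 41
byte 3: (a7 xor 7a) xor 67 = dd xor 67 = ba
byte 4: (e6 xor 87) xor 65 = 61 xor 65 = 04
byte 5: (2d xor 15) xor 74 = 38 xor 74 = 4c
byte 6: (f8 xor 29) xor 20 = d1 xor 20 = f1
byte 7: (2a xor 3a) xor 72 = 10 xor 72 = 62
byte 8: (8a xor b9) xor 6f = 33 xor 6f = 5c
byte 9: (ce xor 72) xor 6f = bc xor 6f = d3
byte 10: (45 xor 8a) xor 74 = cf xor 74 = bb
byte 11: (e7 xor 14) xor 3a = f3 xor 3a = c9
byte 12: (a9 xor dd) xor 78 = 74 xor 78 = 0c

11101111 01111000 01000001 10111010 00000100 01001100 11110001 01100010 01011100 11010011 10111011 11001001 00001100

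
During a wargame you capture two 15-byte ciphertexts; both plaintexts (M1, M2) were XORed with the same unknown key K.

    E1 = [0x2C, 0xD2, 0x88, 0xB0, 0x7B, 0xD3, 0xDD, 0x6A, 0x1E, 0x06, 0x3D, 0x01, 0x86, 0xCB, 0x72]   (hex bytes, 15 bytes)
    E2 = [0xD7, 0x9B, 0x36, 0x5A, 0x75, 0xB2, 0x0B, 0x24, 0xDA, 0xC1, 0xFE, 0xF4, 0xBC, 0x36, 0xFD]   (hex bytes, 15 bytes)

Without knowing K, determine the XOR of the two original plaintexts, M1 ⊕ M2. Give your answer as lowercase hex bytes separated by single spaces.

fb 49 be ea 0e 61 d6 4e c4 c7 c3 f5 3a fd 8f

E1 ⊕ E2 = (M1 ⊕ K) ⊕ (M2 ⊕ K) = M1 ⊕ M2 — the shared key cancels under XOR.
2c xor d7 = fb
d2 xor 9b = 49
88 xor 36 = be
b0 xor 5a = ea
7b xor 75 = 0e
d3 xor b2 = 61
dd xor 0b = d6
6a xor 24 = 4e
1e xor da = c4
06 xor c1 = c7
3d xor fe = c3
01 xor f4 = f5
86 xor bc = 3a
cb xor 36 = fd
72 xor fd = 8f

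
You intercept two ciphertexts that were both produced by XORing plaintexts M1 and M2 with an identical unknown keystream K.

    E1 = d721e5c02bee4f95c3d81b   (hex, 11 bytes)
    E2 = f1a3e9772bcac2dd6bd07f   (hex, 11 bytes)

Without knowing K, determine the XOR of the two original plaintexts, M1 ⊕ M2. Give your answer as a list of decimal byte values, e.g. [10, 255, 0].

E1 ⊕ E2 = (M1 ⊕ K) ⊕ (M2 ⊕ K) = M1 ⊕ M2 — the shared key cancels under XOR.
byte 0: 11010111 XOR 11110001 = 00100110
byte 1: 00100001 XOR 10100011 = 10000010
byte 2: 11100101 XOR 11101001 = 00001100
byte 3: 11000000 XOR 01110111 = 10110111
byte 4: 00101011 XOR 00101011 = 00000000
byte 5: 11101110 XOR 11001010 = 00100100
byte 6: 01001111 XOR 11000010 = 10001101
byte 7: 10010101 XOR 11011101 = 01001000
byte 8: 11000011 XOR 01101011 = 10101000
byte 9: 11011000 XOR 11010000 = 00001000
byte 10: 00011011 XOR 01111111 = 01100100

[38, 130, 12, 183, 0, 36, 141, 72, 168, 8, 100]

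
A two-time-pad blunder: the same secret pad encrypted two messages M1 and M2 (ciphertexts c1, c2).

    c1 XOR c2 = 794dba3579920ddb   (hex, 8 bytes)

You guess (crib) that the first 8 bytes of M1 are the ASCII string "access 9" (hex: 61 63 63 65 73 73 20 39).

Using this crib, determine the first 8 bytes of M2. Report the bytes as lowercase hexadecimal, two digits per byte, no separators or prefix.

Since c1 ⊕ c2 = M1 ⊕ M2, XORing with the guessed M1 bytes yields the corresponding M2 bytes: M2 = (c1 ⊕ c2) ⊕ M1.
byte 0: 121 xor  97 =  24
byte 1:  77 xor  99 =  46
byte 2: 186 xor  99 = 217
byte 3:  53 xor 101 =  80
byte 4: 121 xor 115 =  10
byte 5: 146 xor 115 = 225
byte 6:  13 xor  32 =  45
byte 7: 219 xor  57 = 226

182ed9500ae12de2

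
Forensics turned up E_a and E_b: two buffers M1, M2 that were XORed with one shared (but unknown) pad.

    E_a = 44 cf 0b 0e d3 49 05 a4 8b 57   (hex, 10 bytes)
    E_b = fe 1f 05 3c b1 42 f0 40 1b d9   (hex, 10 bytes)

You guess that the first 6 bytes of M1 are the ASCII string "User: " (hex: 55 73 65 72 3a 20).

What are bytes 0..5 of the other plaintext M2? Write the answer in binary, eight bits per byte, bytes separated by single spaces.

First, E_a ⊕ E_b = (M1 ⊕ K) ⊕ (M2 ⊕ K) = M1 ⊕ M2, so the key drops out. Then M2 = (M1 ⊕ M2) ⊕ M1 over the first 6 bytes.
byte 0: (44 xor fe) xor 55 = ba xor 55 = ef
byte 1: (cf xor 1f) xor 73 = d0 xor 73 = a3
byte 2: (0b xor 05) xor 65 = 0e xor 65 = 6b
byte 3: (0e xor 3c) xor 72 = 32 xor 72 = 40
byte 4: (d3 xor b1) xor 3a = 62 xor 3a = 58
byte 5: (49 xor 42) xor 20 = 0b xor 20 = 2b

11101111 10100011 01101011 01000000 01011000 00101011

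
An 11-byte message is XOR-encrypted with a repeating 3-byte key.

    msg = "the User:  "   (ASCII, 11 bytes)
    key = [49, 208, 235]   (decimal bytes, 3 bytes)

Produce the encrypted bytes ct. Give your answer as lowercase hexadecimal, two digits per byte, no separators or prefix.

The 3-byte key repeats, so the effective keystream is 31 d0 eb 31 d0 eb 31 d0 eb 31 d0.
byte 0: 01110100 ⊕ 00110001 = 01000101
byte 1: 01101000 ⊕ 11010000 = 10111000
byte 2: 01100101 ⊕ 11101011 = 10001110
byte 3: 00100000 ⊕ 00110001 = 00010001
byte 4: 01010101 ⊕ 11010000 = 10000101
byte 5: 01110011 ⊕ 11101011 = 10011000
byte 6: 01100101 ⊕ 00110001 = 01010100
byte 7: 01110010 ⊕ 11010000 = 10100010
byte 8: 00111010 ⊕ 11101011 = 11010001
byte 9: 00100000 ⊕ 00110001 = 00010001
byte 10: 00100000 ⊕ 11010000 = 11110000

45b88e11859854a2d111f0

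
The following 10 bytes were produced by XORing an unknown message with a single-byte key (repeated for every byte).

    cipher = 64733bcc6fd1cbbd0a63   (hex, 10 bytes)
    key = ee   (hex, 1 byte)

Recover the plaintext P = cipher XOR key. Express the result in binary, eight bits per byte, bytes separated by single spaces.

10001010 10011101 11010101 00100010 10000001 00111111 00100101 01010011 11100100 10001101

The 1-byte key repeats, so the effective keystream is ee ee ee ee ee ee ee ee ee ee.
byte 0: 64 ^ ee = 8a
byte 1: 73 ^ ee = 9d
byte 2: 3b ^ ee = d5
byte 3: cc ^ ee = 22
byte 4: 6f ^ ee = 81
byte 5: d1 ^ ee = 3f
byte 6: cb ^ ee = 25
byte 7: bd ^ ee = 53
byte 8: 0a ^ ee = e4
byte 9: 63 ^ ee = 8d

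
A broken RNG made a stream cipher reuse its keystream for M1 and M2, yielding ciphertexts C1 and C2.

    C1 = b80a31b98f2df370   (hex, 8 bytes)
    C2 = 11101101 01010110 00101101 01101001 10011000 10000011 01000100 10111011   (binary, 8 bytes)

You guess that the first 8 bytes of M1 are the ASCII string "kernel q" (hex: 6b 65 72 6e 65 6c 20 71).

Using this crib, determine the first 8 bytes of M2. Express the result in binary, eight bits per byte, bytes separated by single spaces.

First, C1 ⊕ C2 = (M1 ⊕ K) ⊕ (M2 ⊕ K) = M1 ⊕ M2, so the key drops out. Then M2 = (M1 ⊕ M2) ⊕ M1 over the first 8 bytes.
byte 0: (b8 ⊕ ed) ⊕ 6b = 55 ⊕ 6b = 3e
byte 1: (0a ⊕ 56) ⊕ 65 = 5c ⊕ 65 = 39
byte 2: (31 ⊕ 2d) ⊕ 72 = 1c ⊕ 72 = 6e
byte 3: (b9 ⊕ 69) ⊕ 6e = d0 ⊕ 6e = be
byte 4: (8f ⊕ 98) ⊕ 65 = 17 ⊕ 65 = 72
byte 5: (2d ⊕ 83) ⊕ 6c = ae ⊕ 6c = c2
byte 6: (f3 ⊕ 44) ⊕ 20 = b7 ⊕ 20 = 97
byte 7: (70 ⊕ bb) ⊕ 71 = cb ⊕ 71 = ba

00111110 00111001 01101110 10111110 01110010 11000010 10010111 10111010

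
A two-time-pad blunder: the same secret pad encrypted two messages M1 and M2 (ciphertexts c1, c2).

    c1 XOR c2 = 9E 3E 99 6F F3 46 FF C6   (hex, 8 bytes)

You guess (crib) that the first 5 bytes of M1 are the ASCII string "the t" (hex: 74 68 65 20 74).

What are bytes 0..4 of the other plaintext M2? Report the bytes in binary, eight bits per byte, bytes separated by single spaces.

11101010 01010110 11111100 01001111 10000111

Since c1 ⊕ c2 = M1 ⊕ M2, XORing with the guessed M1 bytes yields the corresponding M2 bytes: M2 = (c1 ⊕ c2) ⊕ M1.
9e ^ 74 = ea
3e ^ 68 = 56
99 ^ 65 = fc
6f ^ 20 = 4f
f3 ^ 74 = 87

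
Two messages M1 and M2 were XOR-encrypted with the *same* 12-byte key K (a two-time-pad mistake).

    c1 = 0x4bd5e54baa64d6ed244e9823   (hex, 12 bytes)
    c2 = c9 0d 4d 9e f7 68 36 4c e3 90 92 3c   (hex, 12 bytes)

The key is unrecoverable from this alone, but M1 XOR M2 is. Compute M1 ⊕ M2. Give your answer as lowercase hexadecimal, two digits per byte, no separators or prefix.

82d8a8d55d0ce0a1c7de0a1f

c1 ⊕ c2 = (M1 ⊕ K) ⊕ (M2 ⊕ K) = M1 ⊕ M2 — the shared key cancels under XOR.
 75 ⊕ 201 = 130
213 ⊕  13 = 216
229 ⊕  77 = 168
 75 ⊕ 158 = 213
170 ⊕ 247 =  93
100 ⊕ 104 =  12
214 ⊕  54 = 224
237 ⊕  76 = 161
 36 ⊕ 227 = 199
 78 ⊕ 144 = 222
152 ⊕ 146 =  10
 35 ⊕  60 =  31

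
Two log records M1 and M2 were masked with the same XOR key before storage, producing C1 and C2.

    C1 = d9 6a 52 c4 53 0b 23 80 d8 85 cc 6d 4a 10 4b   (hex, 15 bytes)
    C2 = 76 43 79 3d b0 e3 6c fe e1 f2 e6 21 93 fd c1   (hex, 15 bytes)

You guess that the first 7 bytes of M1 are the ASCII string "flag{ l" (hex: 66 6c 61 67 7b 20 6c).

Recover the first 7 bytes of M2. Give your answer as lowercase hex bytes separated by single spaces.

First, C1 ⊕ C2 = (M1 ⊕ K) ⊕ (M2 ⊕ K) = M1 ⊕ M2, so the key drops out. Then M2 = (M1 ⊕ M2) ⊕ M1 over the first 7 bytes.
byte 0: (d9 XOR 76) XOR 66 = af XOR 66 = c9
byte 1: (6a XOR 43) XOR 6c = 29 XOR 6c = 45
byte 2: (52 XOR 79) XOR 61 = 2b XOR 61 = 4a
byte 3: (c4 XOR 3d) XOR 67 = f9 XOR 67 = 9e
byte 4: (53 XOR b0) XOR 7b = e3 XOR 7b = 98
byte 5: (0b XOR e3) XOR 20 = e8 XOR 20 = c8
byte 6: (23 XOR 6c) XOR 6c = 4f XOR 6c = 23

c9 45 4a 9e 98 c8 23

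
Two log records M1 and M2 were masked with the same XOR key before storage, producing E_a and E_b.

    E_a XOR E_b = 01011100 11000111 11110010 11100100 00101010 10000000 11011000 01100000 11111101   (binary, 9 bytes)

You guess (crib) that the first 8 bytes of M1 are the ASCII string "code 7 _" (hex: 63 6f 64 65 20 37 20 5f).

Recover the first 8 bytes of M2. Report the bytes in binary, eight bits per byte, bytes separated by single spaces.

00111111 10101000 10010110 10000001 00001010 10110111 11111000 00111111

Since E_a ⊕ E_b = M1 ⊕ M2, XORing with the guessed M1 bytes yields the corresponding M2 bytes: M2 = (E_a ⊕ E_b) ⊕ M1.
5c XOR 63 = 3f
c7 XOR 6f = a8
f2 XOR 64 = 96
e4 XOR 65 = 81
2a XOR 20 = 0a
80 XOR 37 = b7
d8 XOR 20 = f8
60 XOR 5f = 3f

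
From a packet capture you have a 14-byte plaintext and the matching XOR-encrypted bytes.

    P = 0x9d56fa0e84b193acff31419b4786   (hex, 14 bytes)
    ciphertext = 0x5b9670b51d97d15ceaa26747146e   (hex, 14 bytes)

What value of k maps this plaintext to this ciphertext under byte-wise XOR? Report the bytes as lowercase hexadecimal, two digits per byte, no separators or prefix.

c6c08abb992642f0159326dc53e8

Since ciphertext = P ⊕ k, XORing both sides with P gives k = P ⊕ ciphertext.
9d ⊕ 5b = c6
56 ⊕ 96 = c0
fa ⊕ 70 = 8a
0e ⊕ b5 = bb
84 ⊕ 1d = 99
b1 ⊕ 97 = 26
93 ⊕ d1 = 42
ac ⊕ 5c = f0
ff ⊕ ea = 15
31 ⊕ a2 = 93
41 ⊕ 67 = 26
9b ⊕ 47 = dc
47 ⊕ 14 = 53
86 ⊕ 6e = e8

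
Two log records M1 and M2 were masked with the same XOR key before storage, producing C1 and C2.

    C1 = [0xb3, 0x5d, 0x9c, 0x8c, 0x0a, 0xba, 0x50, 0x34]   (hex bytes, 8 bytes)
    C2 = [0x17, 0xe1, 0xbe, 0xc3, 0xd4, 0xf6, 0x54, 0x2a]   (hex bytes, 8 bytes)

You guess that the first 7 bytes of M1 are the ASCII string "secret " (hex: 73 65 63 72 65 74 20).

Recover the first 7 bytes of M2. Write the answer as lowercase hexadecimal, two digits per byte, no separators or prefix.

d7d9413dbb3824

First, C1 ⊕ C2 = (M1 ⊕ K) ⊕ (M2 ⊕ K) = M1 ⊕ M2, so the key drops out. Then M2 = (M1 ⊕ M2) ⊕ M1 over the first 7 bytes.
byte 0: (b3 ^ 17) ^ 73 = a4 ^ 73 = d7
byte 1: (5d ^ e1) ^ 65 = bc ^ 65 = d9
byte 2: (9c ^ be) ^ 63 = 22 ^ 63 = 41
byte 3: (8c ^ c3) ^ 72 = 4f ^ 72 = 3d
byte 4: (0a ^ d4) ^ 65 = de ^ 65 = bb
byte 5: (ba ^ f6) ^ 74 = 4c ^ 74 = 38
byte 6: (50 ^ 54) ^ 20 = 04 ^ 20 = 24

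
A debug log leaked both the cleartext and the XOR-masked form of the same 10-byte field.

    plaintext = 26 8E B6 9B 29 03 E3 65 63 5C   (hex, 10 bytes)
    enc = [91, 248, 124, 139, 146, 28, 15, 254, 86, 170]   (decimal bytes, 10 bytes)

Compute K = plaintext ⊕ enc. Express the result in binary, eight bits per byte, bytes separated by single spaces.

Since enc = plaintext ⊕ K, XORing both sides with plaintext gives K = plaintext ⊕ enc.
26 XOR 5b = 7d
8e XOR f8 = 76
b6 XOR 7c = ca
9b XOR 8b = 10
29 XOR 92 = bb
03 XOR 1c = 1f
e3 XOR 0f = ec
65 XOR fe = 9b
63 XOR 56 = 35
5c XOR aa = f6

01111101 01110110 11001010 00010000 10111011 00011111 11101100 10011011 00110101 11110110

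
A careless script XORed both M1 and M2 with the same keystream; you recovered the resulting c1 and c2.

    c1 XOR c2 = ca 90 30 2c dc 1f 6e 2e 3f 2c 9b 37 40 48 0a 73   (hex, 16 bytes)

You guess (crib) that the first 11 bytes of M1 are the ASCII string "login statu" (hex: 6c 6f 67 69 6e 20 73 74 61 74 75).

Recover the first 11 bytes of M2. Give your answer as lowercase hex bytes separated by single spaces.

Since c1 ⊕ c2 = M1 ⊕ M2, XORing with the guessed M1 bytes yields the corresponding M2 bytes: M2 = (c1 ⊕ c2) ⊕ M1.
byte 0: ca XOR 6c = a6
byte 1: 90 XOR 6f = ff
byte 2: 30 XOR 67 = 57
byte 3: 2c XOR 69 = 45
byte 4: dc XOR 6e = b2
byte 5: 1f XOR 20 = 3f
byte 6: 6e XOR 73 = 1d
byte 7: 2e XOR 74 = 5a
byte 8: 3f XOR 61 = 5e
byte 9: 2c XOR 74 = 58
byte 10: 9b XOR 75 = ee

a6 ff 57 45 b2 3f 1d 5a 5e 58 ee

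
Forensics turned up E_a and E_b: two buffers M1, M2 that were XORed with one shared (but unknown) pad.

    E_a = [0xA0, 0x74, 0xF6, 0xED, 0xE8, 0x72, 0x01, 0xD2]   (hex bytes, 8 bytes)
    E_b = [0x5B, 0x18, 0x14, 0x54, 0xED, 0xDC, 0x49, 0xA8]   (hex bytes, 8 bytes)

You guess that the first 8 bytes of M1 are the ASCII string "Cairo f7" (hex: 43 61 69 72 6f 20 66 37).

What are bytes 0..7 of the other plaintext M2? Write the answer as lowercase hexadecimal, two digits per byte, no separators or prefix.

b80d8bcb6a8e2e4d

First, E_a ⊕ E_b = (M1 ⊕ K) ⊕ (M2 ⊕ K) = M1 ⊕ M2, so the key drops out. Then M2 = (M1 ⊕ M2) ⊕ M1 over the first 8 bytes.
byte 0: (a0 ⊕ 5b) ⊕ 43 = fb ⊕ 43 = b8
byte 1: (74 ⊕ 18) ⊕ 61 = 6c ⊕ 61 = 0d
byte 2: (f6 ⊕ 14) ⊕ 69 = e2 ⊕ 69 = 8b
byte 3: (ed ⊕ 54) ⊕ 72 = b9 ⊕ 72 = cb
byte 4: (e8 ⊕ ed) ⊕ 6f = 05 ⊕ 6f = 6a
byte 5: (72 ⊕ dc) ⊕ 20 = ae ⊕ 20 = 8e
byte 6: (01 ⊕ 49) ⊕ 66 = 48 ⊕ 66 = 2e
byte 7: (d2 ⊕ a8) ⊕ 37 = 7a ⊕ 37 = 4d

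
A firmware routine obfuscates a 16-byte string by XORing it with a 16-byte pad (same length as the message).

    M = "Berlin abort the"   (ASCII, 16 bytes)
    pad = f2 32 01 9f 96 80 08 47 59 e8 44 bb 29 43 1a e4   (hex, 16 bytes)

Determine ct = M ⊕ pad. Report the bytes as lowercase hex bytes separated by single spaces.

01000010 xor 11110010 = 10110000
01100101 xor 00110010 = 01010111
01110010 xor 00000001 = 01110011
01101100 xor 10011111 = 11110011
01101001 xor 10010110 = 11111111
01101110 xor 10000000 = 11101110
00100000 xor 00001000 = 00101000
01100001 xor 01000111 = 00100110
01100010 xor 01011001 = 00111011
01101111 xor 11101000 = 10000111
01110010 xor 01000100 = 00110110
01110100 xor 10111011 = 11001111
00100000 xor 00101001 = 00001001
01110100 xor 01000011 = 00110111
01101000 xor 00011010 = 01110010
01100101 xor 11100100 = 10000001

b0 57 73 f3 ff ee 28 26 3b 87 36 cf 09 37 72 81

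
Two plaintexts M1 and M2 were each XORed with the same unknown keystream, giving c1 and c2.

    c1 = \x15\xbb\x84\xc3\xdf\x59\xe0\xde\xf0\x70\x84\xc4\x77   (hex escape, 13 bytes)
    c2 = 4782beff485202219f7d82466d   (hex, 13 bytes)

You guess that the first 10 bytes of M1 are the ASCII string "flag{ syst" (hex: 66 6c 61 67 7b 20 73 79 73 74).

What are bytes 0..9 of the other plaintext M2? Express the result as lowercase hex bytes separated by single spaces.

34 55 5b 5b ec 2b 91 86 1c 79

First, c1 ⊕ c2 = (M1 ⊕ K) ⊕ (M2 ⊕ K) = M1 ⊕ M2, so the key drops out. Then M2 = (M1 ⊕ M2) ⊕ M1 over the first 10 bytes.
byte 0: (15 XOR 47) XOR 66 = 52 XOR 66 = 34
byte 1: (bb XOR 82) XOR 6c = 39 XOR 6c = 55
byte 2: (84 XOR be) XOR 61 = 3a XOR 61 = 5b
byte 3: (c3 XOR ff) XOR 67 = 3c XOR 67 = 5b
byte 4: (df XOR 48) XOR 7b = 97 XOR 7b = ec
byte 5: (59 XOR 52) XOR 20 = 0b XOR 20 = 2b
byte 6: (e0 XOR 02) XOR 73 = e2 XOR 73 = 91
byte 7: (de XOR 21) XOR 79 = ff XOR 79 = 86
byte 8: (f0 XOR 9f) XOR 73 = 6f XOR 73 = 1c
byte 9: (70 XOR 7d) XOR 74 = 0d XOR 74 = 79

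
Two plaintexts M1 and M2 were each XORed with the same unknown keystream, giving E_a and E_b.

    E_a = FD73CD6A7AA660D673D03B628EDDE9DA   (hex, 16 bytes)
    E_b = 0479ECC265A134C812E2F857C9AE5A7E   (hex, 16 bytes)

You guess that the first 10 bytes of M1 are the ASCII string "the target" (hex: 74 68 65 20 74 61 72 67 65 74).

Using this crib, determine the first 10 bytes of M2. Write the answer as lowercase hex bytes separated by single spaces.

8d 62 44 88 6b 66 26 79 04 46

First, E_a ⊕ E_b = (M1 ⊕ K) ⊕ (M2 ⊕ K) = M1 ⊕ M2, so the key drops out. Then M2 = (M1 ⊕ M2) ⊕ M1 over the first 10 bytes.
byte 0: (fd ⊕ 04) ⊕ 74 = f9 ⊕ 74 = 8d
byte 1: (73 ⊕ 79) ⊕ 68 = 0a ⊕ 68 = 62
byte 2: (cd ⊕ ec) ⊕ 65 = 21 ⊕ 65 = 44
byte 3: (6a ⊕ c2) ⊕ 20 = a8 ⊕ 20 = 88
byte 4: (7a ⊕ 65) ⊕ 74 = 1f ⊕ 74 = 6b
byte 5: (a6 ⊕ a1) ⊕ 61 = 07 ⊕ 61 = 66
byte 6: (60 ⊕ 34) ⊕ 72 = 54 ⊕ 72 = 26
byte 7: (d6 ⊕ c8) ⊕ 67 = 1e ⊕ 67 = 79
byte 8: (73 ⊕ 12) ⊕ 65 = 61 ⊕ 65 = 04
byte 9: (d0 ⊕ e2) ⊕ 74 = 32 ⊕ 74 = 46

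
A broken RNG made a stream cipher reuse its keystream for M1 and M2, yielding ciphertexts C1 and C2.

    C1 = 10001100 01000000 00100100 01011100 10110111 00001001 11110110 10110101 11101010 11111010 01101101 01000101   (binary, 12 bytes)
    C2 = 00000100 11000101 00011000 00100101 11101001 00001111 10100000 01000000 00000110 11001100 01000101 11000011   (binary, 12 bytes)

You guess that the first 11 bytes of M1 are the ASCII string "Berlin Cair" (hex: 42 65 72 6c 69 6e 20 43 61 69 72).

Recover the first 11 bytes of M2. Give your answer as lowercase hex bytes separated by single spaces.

ca e0 4e 15 37 68 76 b6 8d 5f 5a

First, C1 ⊕ C2 = (M1 ⊕ K) ⊕ (M2 ⊕ K) = M1 ⊕ M2, so the key drops out. Then M2 = (M1 ⊕ M2) ⊕ M1 over the first 11 bytes.
byte 0: (8c XOR 04) XOR 42 = 88 XOR 42 = ca
byte 1: (40 XOR c5) XOR 65 = 85 XOR 65 = e0
byte 2: (24 XOR 18) XOR 72 = 3c XOR 72 = 4e
byte 3: (5c XOR 25) XOR 6c = 79 XOR 6c = 15
byte 4: (b7 XOR e9) XOR 69 = 5e XOR 69 = 37
byte 5: (09 XOR 0f) XOR 6e = 06 XOR 6e = 68
byte 6: (f6 XOR a0) XOR 20 = 56 XOR 20 = 76
byte 7: (b5 XOR 40) XOR 43 = f5 XOR 43 = b6
byte 8: (ea XOR 06) XOR 61 = ec XOR 61 = 8d
byte 9: (fa XOR cc) XOR 69 = 36 XOR 69 = 5f
byte 10: (6d XOR 45) XOR 72 = 28 XOR 72 = 5a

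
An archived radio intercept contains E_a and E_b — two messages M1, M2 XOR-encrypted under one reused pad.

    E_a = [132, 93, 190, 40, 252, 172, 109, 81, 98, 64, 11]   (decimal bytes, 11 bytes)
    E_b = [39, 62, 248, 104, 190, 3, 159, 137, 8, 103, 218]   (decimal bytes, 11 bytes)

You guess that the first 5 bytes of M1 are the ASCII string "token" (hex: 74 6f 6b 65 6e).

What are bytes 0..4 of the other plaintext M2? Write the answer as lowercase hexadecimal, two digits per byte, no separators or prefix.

d70c2d252c

First, E_a ⊕ E_b = (M1 ⊕ K) ⊕ (M2 ⊕ K) = M1 ⊕ M2, so the key drops out. Then M2 = (M1 ⊕ M2) ⊕ M1 over the first 5 bytes.
byte 0: (84 XOR 27) XOR 74 = a3 XOR 74 = d7
byte 1: (5d XOR 3e) XOR 6f = 63 XOR 6f = 0c
byte 2: (be XOR f8) XOR 6b = 46 XOR 6b = 2d
byte 3: (28 XOR 68) XOR 65 = 40 XOR 65 = 25
byte 4: (fc XOR be) XOR 6e = 42 XOR 6e = 2c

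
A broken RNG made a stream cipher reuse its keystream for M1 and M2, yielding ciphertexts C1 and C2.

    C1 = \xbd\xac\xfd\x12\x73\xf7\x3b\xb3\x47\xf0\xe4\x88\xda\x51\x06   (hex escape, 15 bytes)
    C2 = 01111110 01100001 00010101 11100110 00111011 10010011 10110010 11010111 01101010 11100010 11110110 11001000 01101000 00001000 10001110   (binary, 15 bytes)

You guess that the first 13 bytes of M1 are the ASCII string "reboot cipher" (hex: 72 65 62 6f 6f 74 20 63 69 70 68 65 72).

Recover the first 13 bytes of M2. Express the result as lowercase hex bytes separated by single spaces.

First, C1 ⊕ C2 = (M1 ⊕ K) ⊕ (M2 ⊕ K) = M1 ⊕ M2, so the key drops out. Then M2 = (M1 ⊕ M2) ⊕ M1 over the first 13 bytes.
byte 0: (bd ⊕ 7e) ⊕ 72 = c3 ⊕ 72 = b1
byte 1: (ac ⊕ 61) ⊕ 65 = cd ⊕ 65 = a8
byte 2: (fd ⊕ 15) ⊕ 62 = e8 ⊕ 62 = 8a
byte 3: (12 ⊕ e6) ⊕ 6f = f4 ⊕ 6f = 9b
byte 4: (73 ⊕ 3b) ⊕ 6f = 48 ⊕ 6f = 27
byte 5: (f7 ⊕ 93) ⊕ 74 = 64 ⊕ 74 = 10
byte 6: (3b ⊕ b2) ⊕ 20 = 89 ⊕ 20 = a9
byte 7: (b3 ⊕ d7) ⊕ 63 = 64 ⊕ 63 = 07
byte 8: (47 ⊕ 6a) ⊕ 69 = 2d ⊕ 69 = 44
byte 9: (f0 ⊕ e2) ⊕ 70 = 12 ⊕ 70 = 62
byte 10: (e4 ⊕ f6) ⊕ 68 = 12 ⊕ 68 = 7a
byte 11: (88 ⊕ c8) ⊕ 65 = 40 ⊕ 65 = 25
byte 12: (da ⊕ 68) ⊕ 72 = b2 ⊕ 72 = c0

b1 a8 8a 9b 27 10 a9 07 44 62 7a 25 c0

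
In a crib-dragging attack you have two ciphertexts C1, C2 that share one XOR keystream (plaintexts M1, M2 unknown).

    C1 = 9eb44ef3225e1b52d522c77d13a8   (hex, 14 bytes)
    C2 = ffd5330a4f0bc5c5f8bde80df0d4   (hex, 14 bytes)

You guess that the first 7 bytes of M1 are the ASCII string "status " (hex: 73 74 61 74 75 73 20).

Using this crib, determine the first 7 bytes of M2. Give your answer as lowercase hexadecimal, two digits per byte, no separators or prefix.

First, C1 ⊕ C2 = (M1 ⊕ K) ⊕ (M2 ⊕ K) = M1 ⊕ M2, so the key drops out. Then M2 = (M1 ⊕ M2) ⊕ M1 over the first 7 bytes.
byte 0: (9e ⊕ ff) ⊕ 73 = 61 ⊕ 73 = 12
byte 1: (b4 ⊕ d5) ⊕ 74 = 61 ⊕ 74 = 15
byte 2: (4e ⊕ 33) ⊕ 61 = 7d ⊕ 61 = 1c
byte 3: (f3 ⊕ 0a) ⊕ 74 = f9 ⊕ 74 = 8d
byte 4: (22 ⊕ 4f) ⊕ 75 = 6d ⊕ 75 = 18
byte 5: (5e ⊕ 0b) ⊕ 73 = 55 ⊕ 73 = 26
byte 6: (1b ⊕ c5) ⊕ 20 = de ⊕ 20 = fe

12151c8d1826fe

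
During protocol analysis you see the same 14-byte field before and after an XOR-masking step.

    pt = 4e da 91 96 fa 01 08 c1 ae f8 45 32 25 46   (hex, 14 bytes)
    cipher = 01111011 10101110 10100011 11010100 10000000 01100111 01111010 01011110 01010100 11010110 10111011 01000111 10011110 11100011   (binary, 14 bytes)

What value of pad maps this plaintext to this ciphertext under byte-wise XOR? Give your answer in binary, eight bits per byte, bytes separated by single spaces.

Since cipher = pt ⊕ pad, XORing both sides with pt gives pad = pt ⊕ cipher.
4e xor 7b = 35
da xor ae = 74
91 xor a3 = 32
96 xor d4 = 42
fa xor 80 = 7a
01 xor 67 = 66
08 xor 7a = 72
c1 xor 5e = 9f
ae xor 54 = fa
f8 xor d6 = 2e
45 xor bb = fe
32 xor 47 = 75
25 xor 9e = bb
46 xor e3 = a5

00110101 01110100 00110010 01000010 01111010 01100110 01110010 10011111 11111010 00101110 11111110 01110101 10111011 10100101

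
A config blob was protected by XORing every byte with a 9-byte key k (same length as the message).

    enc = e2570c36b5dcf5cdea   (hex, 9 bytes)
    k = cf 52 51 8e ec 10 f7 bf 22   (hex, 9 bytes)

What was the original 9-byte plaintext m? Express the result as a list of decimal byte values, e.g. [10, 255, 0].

[45, 5, 93, 184, 89, 204, 2, 114, 200]

XOR is its own inverse, so applying the key byte-wise gives the result directly.
11100010 ^ 11001111 = 00101101
01010111 ^ 01010010 = 00000101
00001100 ^ 01010001 = 01011101
00110110 ^ 10001110 = 10111000
10110101 ^ 11101100 = 01011001
11011100 ^ 00010000 = 11001100
11110101 ^ 11110111 = 00000010
11001101 ^ 10111111 = 01110010
11101010 ^ 00100010 = 11001000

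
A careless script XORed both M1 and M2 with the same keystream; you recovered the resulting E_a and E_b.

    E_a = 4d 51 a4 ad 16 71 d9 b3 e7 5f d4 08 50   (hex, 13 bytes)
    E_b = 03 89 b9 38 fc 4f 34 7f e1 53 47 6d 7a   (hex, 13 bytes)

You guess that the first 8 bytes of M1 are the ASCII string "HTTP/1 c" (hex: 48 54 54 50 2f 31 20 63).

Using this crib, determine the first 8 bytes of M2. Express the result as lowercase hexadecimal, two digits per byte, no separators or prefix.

First, E_a ⊕ E_b = (M1 ⊕ K) ⊕ (M2 ⊕ K) = M1 ⊕ M2, so the key drops out. Then M2 = (M1 ⊕ M2) ⊕ M1 over the first 8 bytes.
byte 0: (4d xor 03) xor 48 = 4e xor 48 = 06
byte 1: (51 xor 89) xor 54 = d8 xor 54 = 8c
byte 2: (a4 xor b9) xor 54 = 1d xor 54 = 49
byte 3: (ad xor 38) xor 50 = 95 xor 50 = c5
byte 4: (16 xor fc) xor 2f = ea xor 2f = c5
byte 5: (71 xor 4f) xor 31 = 3e xor 31 = 0f
byte 6: (d9 xor 34) xor 20 = ed xor 20 = cd
byte 7: (b3 xor 7f) xor 63 = cc xor 63 = af

068c49c5c50fcdaf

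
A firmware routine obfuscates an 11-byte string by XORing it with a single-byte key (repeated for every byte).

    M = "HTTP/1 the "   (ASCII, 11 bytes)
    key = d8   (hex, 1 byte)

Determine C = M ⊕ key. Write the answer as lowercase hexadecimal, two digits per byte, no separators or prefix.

908c8c88f7e9f8acb0bdf8

The 1-byte key repeats, so the effective keystream is d8 d8 d8 d8 d8 d8 d8 d8 d8 d8 d8.
byte 0: 48 xor d8 = 90
byte 1: 54 xor d8 = 8c
byte 2: 54 xor d8 = 8c
byte 3: 50 xor d8 = 88
byte 4: 2f xor d8 = f7
byte 5: 31 xor d8 = e9
byte 6: 20 xor d8 = f8
byte 7: 74 xor d8 = ac
byte 8: 68 xor d8 = b0
byte 9: 65 xor d8 = bd
byte 10: 20 xor d8 = f8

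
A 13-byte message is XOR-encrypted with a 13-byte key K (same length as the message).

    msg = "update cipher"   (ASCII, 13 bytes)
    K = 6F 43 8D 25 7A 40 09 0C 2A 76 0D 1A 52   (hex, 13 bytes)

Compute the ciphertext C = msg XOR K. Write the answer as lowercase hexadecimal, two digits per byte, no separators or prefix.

1a33e9440e25296f4306657f20

XOR is its own inverse, so applying the key byte-wise gives the result directly.
01110101 XOR 01101111 = 00011010
01110000 XOR 01000011 = 00110011
01100100 XOR 10001101 = 11101001
01100001 XOR 00100101 = 01000100
01110100 XOR 01111010 = 00001110
01100101 XOR 01000000 = 00100101
00100000 XOR 00001001 = 00101001
01100011 XOR 00001100 = 01101111
01101001 XOR 00101010 = 01000011
01110000 XOR 01110110 = 00000110
01101000 XOR 00001101 = 01100101
01100101 XOR 00011010 = 01111111
01110010 XOR 01010010 = 00100000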